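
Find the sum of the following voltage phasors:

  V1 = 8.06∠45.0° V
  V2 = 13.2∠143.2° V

Step 1 — Convert each phasor to rectangular form:
  V1 = 8.06·(cos(45.0°) + j·sin(45.0°)) = 5.699 + j5.699 V
  V2 = 13.2·(cos(143.2°) + j·sin(143.2°)) = -10.57 + j7.907 V
Step 2 — Sum components: V_total = -4.87 + j13.61 V.
Step 3 — Convert to polar: |V_total| = 14.45 V, ∠V_total = 109.7°.

V_total = 14.45∠109.7° V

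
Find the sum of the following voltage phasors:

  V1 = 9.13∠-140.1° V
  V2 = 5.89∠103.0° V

Step 1 — Convert each phasor to rectangular form:
  V1 = 9.13·(cos(-140.1°) + j·sin(-140.1°)) = -7.004 - j5.856 V
  V2 = 5.89·(cos(103.0°) + j·sin(103.0°)) = -1.325 + j5.739 V
Step 2 — Sum components: V_total = -8.329 - j0.1174 V.
Step 3 — Convert to polar: |V_total| = 8.33 V, ∠V_total = -179.2°.

V_total = 8.33∠-179.2° V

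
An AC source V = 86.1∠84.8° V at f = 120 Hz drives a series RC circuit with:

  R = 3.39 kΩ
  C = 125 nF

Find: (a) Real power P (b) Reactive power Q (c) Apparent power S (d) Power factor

Step 1 — Angular frequency: ω = 2π·f = 2π·120 = 754 rad/s.
Step 2 — Component impedances:
  R: Z = R = 3390 Ω
  C: Z = 1/(jωC) = -j/(ω·C) = 0 - j1.061e+04 Ω
Step 3 — Series combination: Z_total = R + C = 3390 - j1.061e+04 Ω = 1.114e+04∠-72.3° Ω.
Step 4 — Source phasor: V = 86.1∠84.8° V = 7.803 + j85.75 V.
Step 5 — Current: I = V / Z = -0.00712 + j0.00301 A = 0.00773∠157.1° A.
Step 6 — Complex power: S = V·I* = 0.2026 - j0.634 VA.
Step 7 — Real power: P = Re(S) = 0.2026 W.
Step 8 — Reactive power: Q = Im(S) = -0.634 VAR.
Step 9 — Apparent power: |S| = 0.6655 VA.
Step 10 — Power factor: PF = P/|S| = 0.3043 (leading).

(a) P = 0.2026 W  (b) Q = -0.634 VAR  (c) S = 0.6655 VA  (d) PF = 0.3043 (leading)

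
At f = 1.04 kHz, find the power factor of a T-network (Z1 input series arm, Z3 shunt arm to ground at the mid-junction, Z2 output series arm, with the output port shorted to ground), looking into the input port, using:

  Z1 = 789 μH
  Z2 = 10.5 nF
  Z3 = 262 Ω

Step 1 — Angular frequency: ω = 2π·f = 2π·1040 = 6535 rad/s.
Step 2 — Component impedances:
  Z1: Z = jωL = j·6535·0.000789 = 0 + j5.156 Ω
  Z2: Z = 1/(jωC) = -j/(ω·C) = 0 - j1.457e+04 Ω
  Z3: Z = R = 262 Ω
Step 3 — With the output port shorted to ground, the output series arm Z2 runs from the junction to ground; the shunt arm Z3 also runs from the junction to ground. They appear in parallel: Z3 || Z2 = 261.9 - j4.708 Ω.
Step 4 — Series with input arm Z1: Z_in = Z1 + (Z3 || Z2) = 261.9 + j0.4474 Ω = 261.9∠0.1° Ω.
Step 5 — Power factor: PF = cos(φ) = Re(Z)/|Z| = 261.9/261.9 = 1.
Step 6 — Type: Im(Z) = 0.4474 ⇒ lagging (phase φ = 0.1°).

PF = 1 (lagging, φ = 0.1°)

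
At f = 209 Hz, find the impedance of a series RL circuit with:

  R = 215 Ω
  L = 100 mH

Step 1 — Angular frequency: ω = 2π·f = 2π·209 = 1313 rad/s.
Step 2 — Component impedances:
  R: Z = R = 215 Ω
  L: Z = jωL = j·1313·0.1 = 0 + j131.3 Ω
Step 3 — Series combination: Z_total = R + L = 215 + j131.3 Ω = 251.9∠31.4° Ω.

Z = 215 + j131.3 Ω = 251.9∠31.4° Ω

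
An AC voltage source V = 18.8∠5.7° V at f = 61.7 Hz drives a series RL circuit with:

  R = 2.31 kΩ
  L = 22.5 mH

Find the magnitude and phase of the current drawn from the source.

Step 1 — Angular frequency: ω = 2π·f = 2π·61.7 = 387.7 rad/s.
Step 2 — Component impedances:
  R: Z = R = 2310 Ω
  L: Z = jωL = j·387.7·0.0225 = 0 + j8.723 Ω
Step 3 — Series combination: Z_total = R + L = 2310 + j8.723 Ω = 2310∠0.2° Ω.
Step 4 — Source phasor: V = 18.8∠5.7° V = 18.71 + j1.867 V.
Step 5 — Ohm's law: I = V / Z_total = (18.71 + j1.867) / (2310 + j8.723) = 0.008101 + j0.0007777 A.
Step 6 — Convert to polar: |I| = 0.008138 A, ∠I = 5.5°.

I = 0.008138∠5.5° A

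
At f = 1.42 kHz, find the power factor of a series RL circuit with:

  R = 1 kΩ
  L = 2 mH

Step 1 — Angular frequency: ω = 2π·f = 2π·1420 = 8922 rad/s.
Step 2 — Component impedances:
  R: Z = R = 1000 Ω
  L: Z = jωL = j·8922·0.002 = 0 + j17.84 Ω
Step 3 — Series combination: Z_total = R + L = 1000 + j17.84 Ω = 1000∠1.0° Ω.
Step 4 — Power factor: PF = cos(φ) = Re(Z)/|Z| = 1000/1000.2 = 0.9998.
Step 5 — Type: Im(Z) = 17.84 ⇒ lagging (phase φ = 1.0°).

PF = 0.9998 (lagging, φ = 1.0°)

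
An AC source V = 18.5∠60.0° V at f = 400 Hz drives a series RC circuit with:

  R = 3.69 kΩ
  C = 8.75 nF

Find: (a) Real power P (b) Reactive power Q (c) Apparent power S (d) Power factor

Step 1 — Angular frequency: ω = 2π·f = 2π·400 = 2513 rad/s.
Step 2 — Component impedances:
  R: Z = R = 3690 Ω
  C: Z = 1/(jωC) = -j/(ω·C) = 0 - j4.547e+04 Ω
Step 3 — Series combination: Z_total = R + C = 3690 - j4.547e+04 Ω = 4.562e+04∠-85.4° Ω.
Step 4 — Source phasor: V = 18.5∠60.0° V = 9.25 + j16.02 V.
Step 5 — Current: I = V / Z = -0.0003336 + j0.0002305 A = 0.0004055∠145.4° A.
Step 6 — Complex power: S = V·I* = 0.0006068 - j0.007477 VA.
Step 7 — Real power: P = Re(S) = 0.0006068 W.
Step 8 — Reactive power: Q = Im(S) = -0.007477 VAR.
Step 9 — Apparent power: |S| = 0.007502 VA.
Step 10 — Power factor: PF = P/|S| = 0.08088 (leading).

(a) P = 0.0006068 W  (b) Q = -0.007477 VAR  (c) S = 0.007502 VA  (d) PF = 0.08088 (leading)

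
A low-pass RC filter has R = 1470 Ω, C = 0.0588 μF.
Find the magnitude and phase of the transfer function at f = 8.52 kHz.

Step 1 — Angular frequency: ω = 2π·8520 = 5.353e+04 rad/s.
Step 2 — Transfer function: H(jω) = 1/(1 + jωRC).
Step 3 — Denominator: 1 + jωRC = 1 + j·5.353e+04·1470·5.88e-08 = 1 + j4.627.
Step 4 — H = 0.04462 - j0.2065.
Step 5 — Magnitude: |H| = 0.2112 (-13.5 dB); phase: φ = -77.8°.

|H| = 0.2112 (-13.5 dB), φ = -77.8°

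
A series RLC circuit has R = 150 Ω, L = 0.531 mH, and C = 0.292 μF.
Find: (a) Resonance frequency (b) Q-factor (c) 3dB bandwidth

Step 1 — Resonance condition Im(Z)=0 gives ω₀ = 1/√(LC).
Step 2 — ω₀ = 1/√(0.000531·2.92e-07) = 8.031e+04 rad/s.
Step 3 — f₀ = ω₀/(2π) = 1.278e+04 Hz.
Step 4 — Series Q: Q = ω₀L/R = 8.031e+04·0.000531/150 = 0.2843.
Step 5 — 3dB bandwidth: Δω = ω₀/Q = 2.825e+05 rad/s; BW = Δω/(2π) = 4.496e+04 Hz.

(a) f₀ = 1.278e+04 Hz  (b) Q = 0.2843  (c) BW = 4.496e+04 Hz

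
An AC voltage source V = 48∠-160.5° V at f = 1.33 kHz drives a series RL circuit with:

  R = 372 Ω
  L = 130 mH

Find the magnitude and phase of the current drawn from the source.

Step 1 — Angular frequency: ω = 2π·f = 2π·1330 = 8357 rad/s.
Step 2 — Component impedances:
  R: Z = R = 372 Ω
  L: Z = jωL = j·8357·0.13 = 0 + j1086 Ω
Step 3 — Series combination: Z_total = R + L = 372 + j1086 Ω = 1148∠71.1° Ω.
Step 4 — Source phasor: V = 48∠-160.5° V = -45.25 - j16.02 V.
Step 5 — Ohm's law: I = V / Z_total = (-45.25 - j16.02) / (372 + j1086) = -0.02597 + j0.03276 A.
Step 6 — Convert to polar: |I| = 0.0418 A, ∠I = 128.4°.

I = 0.0418∠128.4° A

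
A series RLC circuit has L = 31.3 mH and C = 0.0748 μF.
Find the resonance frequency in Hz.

Step 1 — Resonance condition Im(Z)=0 gives ω₀ = 1/√(LC).
Step 2 — ω₀ = 1/√(0.0313·7.48e-08) = 2.067e+04 rad/s.
Step 3 — f₀ = ω₀/(2π) = 3289 Hz.

f₀ = 3289 Hz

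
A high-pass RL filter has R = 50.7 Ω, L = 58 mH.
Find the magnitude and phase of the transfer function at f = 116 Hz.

Step 1 — Angular frequency: ω = 2π·116 = 728.8 rad/s.
Step 2 — Transfer function: H(jω) = jωL/(R + jωL).
Step 3 — Numerator jωL = j·42.27; denominator R + jωL = 50.7 + j42.27.
Step 4 — H = 0.4101 + j0.4919.
Step 5 — Magnitude: |H| = 0.6404 (-3.9 dB); phase: φ = 50.2°.

|H| = 0.6404 (-3.9 dB), φ = 50.2°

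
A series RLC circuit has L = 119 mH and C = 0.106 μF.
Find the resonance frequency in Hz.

Step 1 — Resonance condition Im(Z)=0 gives ω₀ = 1/√(LC).
Step 2 — ω₀ = 1/√(0.119·1.06e-07) = 8904 rad/s.
Step 3 — f₀ = ω₀/(2π) = 1417 Hz.

f₀ = 1417 Hz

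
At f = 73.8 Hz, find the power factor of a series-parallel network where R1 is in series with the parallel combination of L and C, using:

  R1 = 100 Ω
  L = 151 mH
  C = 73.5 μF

Step 1 — Angular frequency: ω = 2π·f = 2π·73.8 = 463.7 rad/s.
Step 2 — Component impedances:
  R1: Z = R = 100 Ω
  L: Z = jωL = j·463.7·0.151 = 0 + j70.02 Ω
  C: Z = 1/(jωC) = -j/(ω·C) = 0 - j29.34 Ω
Step 3 — Parallel branch: L || C = 1/(1/L + 1/C) = 0 - j50.51 Ω.
Step 4 — Series with R1: Z_total = R1 + (L || C) = 100 - j50.51 Ω = 112∠-26.8° Ω.
Step 5 — Power factor: PF = cos(φ) = Re(Z)/|Z| = 100/112.03 = 0.8926.
Step 6 — Type: Im(Z) = -50.51 ⇒ leading (phase φ = -26.8°).

PF = 0.8926 (leading, φ = -26.8°)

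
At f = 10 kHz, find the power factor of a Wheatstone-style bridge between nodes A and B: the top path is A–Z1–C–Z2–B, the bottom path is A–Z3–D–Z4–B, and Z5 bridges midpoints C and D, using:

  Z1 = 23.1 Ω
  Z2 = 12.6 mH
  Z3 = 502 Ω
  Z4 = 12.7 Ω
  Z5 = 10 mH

Step 1 — Angular frequency: ω = 2π·f = 2π·1e+04 = 6.283e+04 rad/s.
Step 2 — Component impedances:
  Z1: Z = R = 23.1 Ω
  Z2: Z = jωL = j·6.283e+04·0.0126 = 0 + j791.7 Ω
  Z3: Z = R = 502 Ω
  Z4: Z = R = 12.7 Ω
  Z5: Z = jωL = j·6.283e+04·0.01 = 0 + j628.3 Ω
Step 3 — Bridge requires nodal analysis (the Z5 bridge couples midpoints C and D, so the two paths cannot be reduced to a simple series/parallel combination). Setting node B to ground and injecting 1 A at node A, the 3-node admittance system at A, C, D solves to V_A = Z_AB = 175.7 + j225.1 Ω = 285.6∠52.0° Ω.
Step 4 — Power factor: PF = cos(φ) = Re(Z)/|Z| = 175.7/285.57 = 0.6153.
Step 5 — Type: Im(Z) = 225.1 ⇒ lagging (phase φ = 52.0°).

PF = 0.6153 (lagging, φ = 52.0°)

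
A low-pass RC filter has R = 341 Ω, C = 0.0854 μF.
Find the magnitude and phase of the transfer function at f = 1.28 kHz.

Step 1 — Angular frequency: ω = 2π·1280 = 8042 rad/s.
Step 2 — Transfer function: H(jω) = 1/(1 + jωRC).
Step 3 — Denominator: 1 + jωRC = 1 + j·8042·341·8.54e-08 = 1 + j0.2342.
Step 4 — H = 0.948 - j0.222.
Step 5 — Magnitude: |H| = 0.9737 (-0.2 dB); phase: φ = -13.2°.

|H| = 0.9737 (-0.2 dB), φ = -13.2°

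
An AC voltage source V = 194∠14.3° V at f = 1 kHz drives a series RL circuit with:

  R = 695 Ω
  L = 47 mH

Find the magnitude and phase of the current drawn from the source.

Step 1 — Angular frequency: ω = 2π·f = 2π·1000 = 6283 rad/s.
Step 2 — Component impedances:
  R: Z = R = 695 Ω
  L: Z = jωL = j·6283·0.047 = 0 + j295.3 Ω
Step 3 — Series combination: Z_total = R + L = 695 + j295.3 Ω = 755.1∠23.0° Ω.
Step 4 — Source phasor: V = 194∠14.3° V = 188 + j47.92 V.
Step 5 — Ohm's law: I = V / Z_total = (188 + j47.92) / (695 + j295.3) = 0.2539 - j0.03895 A.
Step 6 — Convert to polar: |I| = 0.2569 A, ∠I = -8.7°.

I = 0.2569∠-8.7° A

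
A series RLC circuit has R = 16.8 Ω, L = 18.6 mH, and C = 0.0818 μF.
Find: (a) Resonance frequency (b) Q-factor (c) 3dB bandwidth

Step 1 — Resonance: ω₀ = 1/√(LC) = 1/√(0.0186·8.18e-08) = 2.564e+04 rad/s.
Step 2 — f₀ = ω₀/(2π) = 4080 Hz.
Step 3 — Series Q: Q = ω₀L/R = 2.564e+04·0.0186/16.8 = 28.38.
Step 4 — Bandwidth: Δω = ω₀/Q = 903.2 rad/s; BW = Δω/(2π) = 143.8 Hz.

(a) f₀ = 4080 Hz  (b) Q = 28.38  (c) BW = 143.8 Hz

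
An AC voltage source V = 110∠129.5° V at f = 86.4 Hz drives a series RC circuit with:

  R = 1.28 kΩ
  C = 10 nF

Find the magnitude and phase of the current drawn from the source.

Step 1 — Angular frequency: ω = 2π·f = 2π·86.4 = 542.9 rad/s.
Step 2 — Component impedances:
  R: Z = R = 1280 Ω
  C: Z = 1/(jωC) = -j/(ω·C) = 0 - j1.842e+05 Ω
Step 3 — Series combination: Z_total = R + C = 1280 - j1.842e+05 Ω = 1.842e+05∠-89.6° Ω.
Step 4 — Source phasor: V = 110∠129.5° V = -69.97 + j84.88 V.
Step 5 — Ohm's law: I = V / Z_total = (-69.97 + j84.88) / (1280 - j1.842e+05) = -0.0004634 - j0.0003766 A.
Step 6 — Convert to polar: |I| = 0.0005971 A, ∠I = -140.9°.

I = 0.0005971∠-140.9° A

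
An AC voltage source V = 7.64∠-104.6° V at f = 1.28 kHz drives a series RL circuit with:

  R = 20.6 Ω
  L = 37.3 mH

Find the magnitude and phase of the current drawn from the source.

Step 1 — Angular frequency: ω = 2π·f = 2π·1280 = 8042 rad/s.
Step 2 — Component impedances:
  R: Z = R = 20.6 Ω
  L: Z = jωL = j·8042·0.0373 = 0 + j300 Ω
Step 3 — Series combination: Z_total = R + L = 20.6 + j300 Ω = 300.7∠86.1° Ω.
Step 4 — Source phasor: V = 7.64∠-104.6° V = -1.926 - j7.393 V.
Step 5 — Ohm's law: I = V / Z_total = (-1.926 - j7.393) / (20.6 + j300) = -0.02497 + j0.004705 A.
Step 6 — Convert to polar: |I| = 0.02541 A, ∠I = 169.3°.

I = 0.02541∠169.3° A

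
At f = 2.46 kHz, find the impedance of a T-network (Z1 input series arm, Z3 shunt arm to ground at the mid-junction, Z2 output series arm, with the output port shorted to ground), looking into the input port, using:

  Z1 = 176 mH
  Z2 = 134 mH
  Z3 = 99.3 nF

Step 1 — Angular frequency: ω = 2π·f = 2π·2460 = 1.546e+04 rad/s.
Step 2 — Component impedances:
  Z1: Z = jωL = j·1.546e+04·0.176 = 0 + j2720 Ω
  Z2: Z = jωL = j·1.546e+04·0.134 = 0 + j2071 Ω
  Z3: Z = 1/(jωC) = -j/(ω·C) = 0 - j651.5 Ω
Step 3 — With the output port shorted to ground, the output series arm Z2 runs from the junction to ground; the shunt arm Z3 also runs from the junction to ground. They appear in parallel: Z3 || Z2 = 0 - j950.5 Ω.
Step 4 — Series with input arm Z1: Z_in = Z1 + (Z3 || Z2) = 0 + j1770 Ω = 1770∠90.0° Ω.

Z = 0 + j1770 Ω = 1770∠90.0° Ω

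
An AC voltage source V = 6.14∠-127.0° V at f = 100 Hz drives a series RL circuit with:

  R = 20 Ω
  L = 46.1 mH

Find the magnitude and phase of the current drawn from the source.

Step 1 — Angular frequency: ω = 2π·f = 2π·100 = 628.3 rad/s.
Step 2 — Component impedances:
  R: Z = R = 20 Ω
  L: Z = jωL = j·628.3·0.0461 = 0 + j28.97 Ω
Step 3 — Series combination: Z_total = R + L = 20 + j28.97 Ω = 35.2∠55.4° Ω.
Step 4 — Source phasor: V = 6.14∠-127.0° V = -3.695 - j4.904 V.
Step 5 — Ohm's law: I = V / Z_total = (-3.695 - j4.904) / (20 + j28.97) = -0.1743 + j0.007231 A.
Step 6 — Convert to polar: |I| = 0.1744 A, ∠I = 177.6°.

I = 0.1744∠177.6° A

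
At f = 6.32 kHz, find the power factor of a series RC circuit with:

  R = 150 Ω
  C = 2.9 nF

Step 1 — Angular frequency: ω = 2π·f = 2π·6320 = 3.971e+04 rad/s.
Step 2 — Component impedances:
  R: Z = R = 150 Ω
  C: Z = 1/(jωC) = -j/(ω·C) = 0 - j8684 Ω
Step 3 — Series combination: Z_total = R + C = 150 - j8684 Ω = 8685∠-89.0° Ω.
Step 4 — Power factor: PF = cos(φ) = Re(Z)/|Z| = 150/8685 = 0.01727.
Step 5 — Type: Im(Z) = -8684 ⇒ leading (phase φ = -89.0°).

PF = 0.01727 (leading, φ = -89.0°)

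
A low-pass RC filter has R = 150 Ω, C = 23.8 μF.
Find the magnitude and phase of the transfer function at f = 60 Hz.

Step 1 — Angular frequency: ω = 2π·60 = 377 rad/s.
Step 2 — Transfer function: H(jω) = 1/(1 + jωRC).
Step 3 — Denominator: 1 + jωRC = 1 + j·377·150·2.38e-05 = 1 + j1.346.
Step 4 — H = 0.3557 - j0.4787.
Step 5 — Magnitude: |H| = 0.5964 (-4.5 dB); phase: φ = -53.4°.

|H| = 0.5964 (-4.5 dB), φ = -53.4°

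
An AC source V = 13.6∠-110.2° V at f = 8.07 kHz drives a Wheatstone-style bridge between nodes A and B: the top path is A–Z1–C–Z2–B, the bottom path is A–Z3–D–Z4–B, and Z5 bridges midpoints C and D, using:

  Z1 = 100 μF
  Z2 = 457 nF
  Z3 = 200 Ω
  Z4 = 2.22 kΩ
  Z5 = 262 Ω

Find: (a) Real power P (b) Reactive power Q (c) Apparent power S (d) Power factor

Step 1 — Angular frequency: ω = 2π·f = 2π·8070 = 5.071e+04 rad/s.
Step 2 — Component impedances:
  Z1: Z = 1/(jωC) = -j/(ω·C) = 0 - j0.1972 Ω
  Z2: Z = 1/(jωC) = -j/(ω·C) = 0 - j43.15 Ω
  Z3: Z = R = 200 Ω
  Z4: Z = R = 2220 Ω
  Z5: Z = R = 262 Ω
Step 3 — Bridge requires nodal analysis (the Z5 bridge couples midpoints C and D, so the two paths cannot be reduced to a simple series/parallel combination). Setting node B to ground and injecting 1 A at node A, the 3-node admittance system at A, C, D solves to V_A = Z_AB = 0.8021 - j43.34 Ω = 43.34∠-88.9° Ω.
Step 4 — Source phasor: V = 13.6∠-110.2° V = -4.696 - j12.76 V.
Step 5 — Current: I = V / Z = 0.2924 - j0.1138 A = 0.3138∠-21.3° A.
Step 6 — Complex power: S = V·I* = 0.07896 - j4.266 VA.
Step 7 — Real power: P = Re(S) = 0.07896 W.
Step 8 — Reactive power: Q = Im(S) = -4.266 VAR.
Step 9 — Apparent power: |S| = 4.267 VA.
Step 10 — Power factor: PF = P/|S| = 0.0185 (leading).

(a) P = 0.07896 W  (b) Q = -4.266 VAR  (c) S = 4.267 VA  (d) PF = 0.0185 (leading)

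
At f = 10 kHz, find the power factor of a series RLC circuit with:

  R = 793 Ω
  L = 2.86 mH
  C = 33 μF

Step 1 — Angular frequency: ω = 2π·f = 2π·1e+04 = 6.283e+04 rad/s.
Step 2 — Component impedances:
  R: Z = R = 793 Ω
  L: Z = jωL = j·6.283e+04·0.00286 = 0 + j179.7 Ω
  C: Z = 1/(jωC) = -j/(ω·C) = 0 - j0.4823 Ω
Step 3 — Series combination: Z_total = R + L + C = 793 + j179.2 Ω = 813∠12.7° Ω.
Step 4 — Power factor: PF = cos(φ) = Re(Z)/|Z| = 793/813 = 0.9754.
Step 5 — Type: Im(Z) = 179.2 ⇒ lagging (phase φ = 12.7°).

PF = 0.9754 (lagging, φ = 12.7°)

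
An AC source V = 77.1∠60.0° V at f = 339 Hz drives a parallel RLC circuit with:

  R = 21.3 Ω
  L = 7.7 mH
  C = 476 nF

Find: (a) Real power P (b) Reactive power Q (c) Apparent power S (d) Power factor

Step 1 — Angular frequency: ω = 2π·f = 2π·339 = 2130 rad/s.
Step 2 — Component impedances:
  R: Z = R = 21.3 Ω
  L: Z = jωL = j·2130·0.0077 = 0 + j16.4 Ω
  C: Z = 1/(jωC) = -j/(ω·C) = 0 - j986.3 Ω
Step 3 — Parallel combination: 1/Z_total = 1/R + 1/L + 1/C; Z_total = 8.096 + j10.34 Ω = 13.13∠51.9° Ω.
Step 4 — Source phasor: V = 77.1∠60.0° V = 38.55 + j66.77 V.
Step 5 — Current: I = V / Z = 5.813 + j0.8234 A = 5.871∠8.1° A.
Step 6 — Complex power: S = V·I* = 279.1 + j356.4 VA.
Step 7 — Real power: P = Re(S) = 279.1 W.
Step 8 — Reactive power: Q = Im(S) = 356.4 VAR.
Step 9 — Apparent power: |S| = 452.7 VA.
Step 10 — Power factor: PF = P/|S| = 0.6165 (lagging).

(a) P = 279.1 W  (b) Q = 356.4 VAR  (c) S = 452.7 VA  (d) PF = 0.6165 (lagging)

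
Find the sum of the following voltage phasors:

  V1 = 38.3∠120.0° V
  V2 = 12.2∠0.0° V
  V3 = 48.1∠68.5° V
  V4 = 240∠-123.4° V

Step 1 — Convert each phasor to rectangular form:
  V1 = 38.3·(cos(120.0°) + j·sin(120.0°)) = -19.15 + j33.17 V
  V2 = 12.2·(cos(0.0°) + j·sin(0.0°)) = 12.2 V
  V3 = 48.1·(cos(68.5°) + j·sin(68.5°)) = 17.63 + j44.75 V
  V4 = 240·(cos(-123.4°) + j·sin(-123.4°)) = -132.1 - j200.4 V
Step 2 — Sum components: V_total = -121.4 - j122.4 V.
Step 3 — Convert to polar: |V_total| = 172.4 V, ∠V_total = -134.8°.

V_total = 172.4∠-134.8° V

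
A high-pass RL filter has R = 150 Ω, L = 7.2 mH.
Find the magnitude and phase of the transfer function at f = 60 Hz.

Step 1 — Angular frequency: ω = 2π·60 = 377 rad/s.
Step 2 — Transfer function: H(jω) = jωL/(R + jωL).
Step 3 — Numerator jωL = j·2.714; denominator R + jωL = 150 + j2.714.
Step 4 — H = 0.0003273 + j0.01809.
Step 5 — Magnitude: |H| = 0.01809 (-34.8 dB); phase: φ = 89.0°.

|H| = 0.01809 (-34.8 dB), φ = 89.0°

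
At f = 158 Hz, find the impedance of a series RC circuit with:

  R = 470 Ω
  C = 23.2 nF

Step 1 — Angular frequency: ω = 2π·f = 2π·158 = 992.7 rad/s.
Step 2 — Component impedances:
  R: Z = R = 470 Ω
  C: Z = 1/(jωC) = -j/(ω·C) = 0 - j4.342e+04 Ω
Step 3 — Series combination: Z_total = R + C = 470 - j4.342e+04 Ω = 4.342e+04∠-89.4° Ω.

Z = 470 - j4.342e+04 Ω = 4.342e+04∠-89.4° Ω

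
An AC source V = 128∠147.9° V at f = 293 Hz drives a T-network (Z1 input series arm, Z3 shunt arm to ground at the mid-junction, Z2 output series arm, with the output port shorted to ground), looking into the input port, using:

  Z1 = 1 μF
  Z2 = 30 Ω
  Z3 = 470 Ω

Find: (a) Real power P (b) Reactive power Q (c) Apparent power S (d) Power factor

Step 1 — Angular frequency: ω = 2π·f = 2π·293 = 1841 rad/s.
Step 2 — Component impedances:
  Z1: Z = 1/(jωC) = -j/(ω·C) = 0 - j543.2 Ω
  Z2: Z = R = 30 Ω
  Z3: Z = R = 470 Ω
Step 3 — With the output port shorted to ground, the output series arm Z2 runs from the junction to ground; the shunt arm Z3 also runs from the junction to ground. They appear in parallel: Z3 || Z2 = 28.2 Ω.
Step 4 — Series with input arm Z1: Z_in = Z1 + (Z3 || Z2) = 28.2 - j543.2 Ω = 543.9∠-87.0° Ω.
Step 5 — Source phasor: V = 128∠147.9° V = -108.4 + j68.02 V.
Step 6 — Current: I = V / Z = -0.1352 - j0.1926 A = 0.2353∠-125.1° A.
Step 7 — Complex power: S = V·I* = 1.562 - j30.08 VA.
Step 8 — Real power: P = Re(S) = 1.562 W.
Step 9 — Reactive power: Q = Im(S) = -30.08 VAR.
Step 10 — Apparent power: |S| = 30.12 VA.
Step 11 — Power factor: PF = P/|S| = 0.05185 (leading).

(a) P = 1.562 W  (b) Q = -30.08 VAR  (c) S = 30.12 VA  (d) PF = 0.05185 (leading)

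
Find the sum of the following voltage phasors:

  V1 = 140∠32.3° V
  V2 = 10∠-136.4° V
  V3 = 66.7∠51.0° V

Step 1 — Convert each phasor to rectangular form:
  V1 = 140·(cos(32.3°) + j·sin(32.3°)) = 118.3 + j74.81 V
  V2 = 10·(cos(-136.4°) + j·sin(-136.4°)) = -7.242 - j6.896 V
  V3 = 66.7·(cos(51.0°) + j·sin(51.0°)) = 41.98 + j51.84 V
Step 2 — Sum components: V_total = 153.1 + j119.7 V.
Step 3 — Convert to polar: |V_total| = 194.3 V, ∠V_total = 38.0°.

V_total = 194.3∠38.0° V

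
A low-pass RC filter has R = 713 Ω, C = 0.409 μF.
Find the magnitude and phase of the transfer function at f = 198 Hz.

Step 1 — Angular frequency: ω = 2π·198 = 1244 rad/s.
Step 2 — Transfer function: H(jω) = 1/(1 + jωRC).
Step 3 — Denominator: 1 + jωRC = 1 + j·1244·713·4.09e-07 = 1 + j0.3628.
Step 4 — H = 0.8837 - j0.3206.
Step 5 — Magnitude: |H| = 0.94 (-0.5 dB); phase: φ = -19.9°.

|H| = 0.94 (-0.5 dB), φ = -19.9°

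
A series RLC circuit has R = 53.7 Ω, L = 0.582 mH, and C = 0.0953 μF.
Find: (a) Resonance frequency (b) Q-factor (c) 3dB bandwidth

Step 1 — Resonance condition Im(Z)=0 gives ω₀ = 1/√(LC).
Step 2 — ω₀ = 1/√(0.000582·9.53e-08) = 1.343e+05 rad/s.
Step 3 — f₀ = ω₀/(2π) = 2.137e+04 Hz.
Step 4 — Series Q: Q = ω₀L/R = 1.343e+05·0.000582/53.7 = 1.455.
Step 5 — 3dB bandwidth: Δω = ω₀/Q = 9.227e+04 rad/s; BW = Δω/(2π) = 1.468e+04 Hz.

(a) f₀ = 2.137e+04 Hz  (b) Q = 1.455  (c) BW = 1.468e+04 Hz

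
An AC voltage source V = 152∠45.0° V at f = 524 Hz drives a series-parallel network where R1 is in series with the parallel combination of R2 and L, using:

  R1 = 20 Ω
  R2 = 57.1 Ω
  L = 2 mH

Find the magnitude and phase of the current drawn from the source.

Step 1 — Angular frequency: ω = 2π·f = 2π·524 = 3292 rad/s.
Step 2 — Component impedances:
  R1: Z = R = 20 Ω
  R2: Z = R = 57.1 Ω
  L: Z = jωL = j·3292·0.002 = 0 + j6.585 Ω
Step 3 — Parallel branch: R2 || L = 1/(1/R2 + 1/L) = 0.7494 + j6.498 Ω.
Step 4 — Series with R1: Z_total = R1 + (R2 || L) = 20.75 + j6.498 Ω = 21.74∠17.4° Ω.
Step 5 — Source phasor: V = 152∠45.0° V = 107.5 + j107.5 V.
Step 6 — Ohm's law: I = V / Z_total = (107.5 + j107.5) / (20.75 + j6.498) = 6.195 + j3.24 A.
Step 7 — Convert to polar: |I| = 6.991 A, ∠I = 27.6°.

I = 6.991∠27.6° A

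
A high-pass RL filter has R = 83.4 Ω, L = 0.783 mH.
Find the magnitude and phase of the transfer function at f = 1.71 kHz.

Step 1 — Angular frequency: ω = 2π·1710 = 1.074e+04 rad/s.
Step 2 — Transfer function: H(jω) = jωL/(R + jωL).
Step 3 — Numerator jωL = j·8.413; denominator R + jωL = 83.4 + j8.413.
Step 4 — H = 0.01007 + j0.09986.
Step 5 — Magnitude: |H| = 0.1004 (-20.0 dB); phase: φ = 84.2°.

|H| = 0.1004 (-20.0 dB), φ = 84.2°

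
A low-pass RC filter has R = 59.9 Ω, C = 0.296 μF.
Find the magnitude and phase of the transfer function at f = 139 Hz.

Step 1 — Angular frequency: ω = 2π·139 = 873.4 rad/s.
Step 2 — Transfer function: H(jω) = 1/(1 + jωRC).
Step 3 — Denominator: 1 + jωRC = 1 + j·873.4·59.9·2.96e-07 = 1 + j0.01549.
Step 4 — H = 0.9998 - j0.01548.
Step 5 — Magnitude: |H| = 0.9999 (-0.0 dB); phase: φ = -0.9°.

|H| = 0.9999 (-0.0 dB), φ = -0.9°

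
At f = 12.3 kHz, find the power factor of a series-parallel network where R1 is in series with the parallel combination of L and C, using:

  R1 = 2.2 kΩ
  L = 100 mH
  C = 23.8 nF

Step 1 — Angular frequency: ω = 2π·f = 2π·1.23e+04 = 7.728e+04 rad/s.
Step 2 — Component impedances:
  R1: Z = R = 2200 Ω
  L: Z = jωL = j·7.728e+04·0.1 = 0 + j7728 Ω
  C: Z = 1/(jωC) = -j/(ω·C) = 0 - j543.7 Ω
Step 3 — Parallel branch: L || C = 1/(1/L + 1/C) = 0 - j584.8 Ω.
Step 4 — Series with R1: Z_total = R1 + (L || C) = 2200 - j584.8 Ω = 2276∠-14.9° Ω.
Step 5 — Power factor: PF = cos(φ) = Re(Z)/|Z| = 2200/2276.4 = 0.9664.
Step 6 — Type: Im(Z) = -584.8 ⇒ leading (phase φ = -14.9°).

PF = 0.9664 (leading, φ = -14.9°)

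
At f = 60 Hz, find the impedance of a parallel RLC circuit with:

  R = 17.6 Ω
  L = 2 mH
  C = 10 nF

Step 1 — Angular frequency: ω = 2π·f = 2π·60 = 377 rad/s.
Step 2 — Component impedances:
  R: Z = R = 17.6 Ω
  L: Z = jωL = j·377·0.002 = 0 + j0.754 Ω
  C: Z = 1/(jωC) = -j/(ω·C) = 0 - j2.653e+05 Ω
Step 3 — Parallel combination: 1/Z_total = 1/R + 1/L + 1/C; Z_total = 0.03224 + j0.7526 Ω = 0.7533∠87.5° Ω.

Z = 0.03224 + j0.7526 Ω = 0.7533∠87.5° Ω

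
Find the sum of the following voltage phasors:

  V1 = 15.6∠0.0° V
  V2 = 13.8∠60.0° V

Step 1 — Convert each phasor to rectangular form:
  V1 = 15.6·(cos(0.0°) + j·sin(0.0°)) = 15.6 V
  V2 = 13.8·(cos(60.0°) + j·sin(60.0°)) = 6.9 + j11.95 V
Step 2 — Sum components: V_total = 22.5 + j11.95 V.
Step 3 — Convert to polar: |V_total| = 25.48 V, ∠V_total = 28.0°.

V_total = 25.48∠28.0° V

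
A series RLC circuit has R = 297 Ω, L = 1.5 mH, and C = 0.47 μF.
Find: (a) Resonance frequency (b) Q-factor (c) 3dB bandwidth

Step 1 — Resonance condition Im(Z)=0 gives ω₀ = 1/√(LC).
Step 2 — ω₀ = 1/√(0.0015·4.7e-07) = 3.766e+04 rad/s.
Step 3 — f₀ = ω₀/(2π) = 5994 Hz.
Step 4 — Series Q: Q = ω₀L/R = 3.766e+04·0.0015/297 = 0.1902.
Step 5 — 3dB bandwidth: Δω = ω₀/Q = 1.98e+05 rad/s; BW = Δω/(2π) = 3.151e+04 Hz.

(a) f₀ = 5994 Hz  (b) Q = 0.1902  (c) BW = 3.151e+04 Hz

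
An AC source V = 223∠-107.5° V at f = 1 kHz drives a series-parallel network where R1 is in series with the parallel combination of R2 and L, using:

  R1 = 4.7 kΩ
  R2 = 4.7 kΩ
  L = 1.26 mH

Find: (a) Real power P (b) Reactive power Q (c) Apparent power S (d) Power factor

Step 1 — Angular frequency: ω = 2π·f = 2π·1000 = 6283 rad/s.
Step 2 — Component impedances:
  R1: Z = R = 4700 Ω
  R2: Z = R = 4700 Ω
  L: Z = jωL = j·6283·0.00126 = 0 + j7.917 Ω
Step 3 — Parallel branch: R2 || L = 1/(1/R2 + 1/L) = 0.01334 + j7.917 Ω.
Step 4 — Series with R1: Z_total = R1 + (R2 || L) = 4700 + j7.917 Ω = 4700∠0.1° Ω.
Step 5 — Source phasor: V = 223∠-107.5° V = -67.06 - j212.7 V.
Step 6 — Current: I = V / Z = -0.01434 - j0.04523 A = 0.04745∠-107.6° A.
Step 7 — Complex power: S = V·I* = 10.58 + j0.01782 VA.
Step 8 — Real power: P = Re(S) = 10.58 W.
Step 9 — Reactive power: Q = Im(S) = 0.01782 VAR.
Step 10 — Apparent power: |S| = 10.58 VA.
Step 11 — Power factor: PF = P/|S| = 1 (lagging).

(a) P = 10.58 W  (b) Q = 0.01782 VAR  (c) S = 10.58 VA  (d) PF = 1 (lagging)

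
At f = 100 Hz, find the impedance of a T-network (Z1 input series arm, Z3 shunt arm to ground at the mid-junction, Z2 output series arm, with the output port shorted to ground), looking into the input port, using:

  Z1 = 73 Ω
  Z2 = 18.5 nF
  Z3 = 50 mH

Step 1 — Angular frequency: ω = 2π·f = 2π·100 = 628.3 rad/s.
Step 2 — Component impedances:
  Z1: Z = R = 73 Ω
  Z2: Z = 1/(jωC) = -j/(ω·C) = 0 - j8.603e+04 Ω
  Z3: Z = jωL = j·628.3·0.05 = 0 + j31.42 Ω
Step 3 — With the output port shorted to ground, the output series arm Z2 runs from the junction to ground; the shunt arm Z3 also runs from the junction to ground. They appear in parallel: Z3 || Z2 = 0 + j31.43 Ω.
Step 4 — Series with input arm Z1: Z_in = Z1 + (Z3 || Z2) = 73 + j31.43 Ω = 79.48∠23.3° Ω.

Z = 73 + j31.43 Ω = 79.48∠23.3° Ω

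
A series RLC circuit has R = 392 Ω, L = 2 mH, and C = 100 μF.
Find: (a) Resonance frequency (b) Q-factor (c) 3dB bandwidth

Step 1 — Resonance: ω₀ = 1/√(LC) = 1/√(0.002·0.0001) = 2236 rad/s.
Step 2 — f₀ = ω₀/(2π) = 355.9 Hz.
Step 3 — Series Q: Q = ω₀L/R = 2236·0.002/392 = 0.01141.
Step 4 — Bandwidth: Δω = ω₀/Q = 1.96e+05 rad/s; BW = Δω/(2π) = 3.119e+04 Hz.

(a) f₀ = 355.9 Hz  (b) Q = 0.01141  (c) BW = 3.119e+04 Hz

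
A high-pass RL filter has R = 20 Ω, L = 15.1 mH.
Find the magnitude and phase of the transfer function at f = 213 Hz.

Step 1 — Angular frequency: ω = 2π·213 = 1338 rad/s.
Step 2 — Transfer function: H(jω) = jωL/(R + jωL).
Step 3 — Numerator jωL = j·20.21; denominator R + jωL = 20 + j20.21.
Step 4 — H = 0.5052 + j0.5.
Step 5 — Magnitude: |H| = 0.7108 (-3.0 dB); phase: φ = 44.7°.

|H| = 0.7108 (-3.0 dB), φ = 44.7°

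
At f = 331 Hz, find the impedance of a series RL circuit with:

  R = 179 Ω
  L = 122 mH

Step 1 — Angular frequency: ω = 2π·f = 2π·331 = 2080 rad/s.
Step 2 — Component impedances:
  R: Z = R = 179 Ω
  L: Z = jωL = j·2080·0.122 = 0 + j253.7 Ω
Step 3 — Series combination: Z_total = R + L = 179 + j253.7 Ω = 310.5∠54.8° Ω.

Z = 179 + j253.7 Ω = 310.5∠54.8° Ω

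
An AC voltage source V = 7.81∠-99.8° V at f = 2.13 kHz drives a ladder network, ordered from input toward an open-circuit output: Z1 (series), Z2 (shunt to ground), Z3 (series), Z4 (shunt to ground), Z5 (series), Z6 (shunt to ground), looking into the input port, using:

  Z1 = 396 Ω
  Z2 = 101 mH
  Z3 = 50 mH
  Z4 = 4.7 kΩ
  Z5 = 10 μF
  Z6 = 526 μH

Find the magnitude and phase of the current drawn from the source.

Step 1 — Angular frequency: ω = 2π·f = 2π·2130 = 1.338e+04 rad/s.
Step 2 — Component impedances:
  Z1: Z = R = 396 Ω
  Z2: Z = jωL = j·1.338e+04·0.101 = 0 + j1352 Ω
  Z3: Z = jωL = j·1.338e+04·0.05 = 0 + j669.2 Ω
  Z4: Z = R = 4700 Ω
  Z5: Z = 1/(jωC) = -j/(ω·C) = 0 - j7.472 Ω
  Z6: Z = jωL = j·1.338e+04·0.000526 = 0 + j7.04 Ω
Step 3 — Ladder network (open output): work backward from the far end, alternating series and parallel combinations. Z_in = 396 + j447.4 Ω = 597.5∠48.5° Ω.
Step 4 — Source phasor: V = 7.81∠-99.8° V = -1.329 - j7.696 V.
Step 5 — Ohm's law: I = V / Z_total = (-1.329 - j7.696) / (396 + j447.4) = -0.01112 - j0.006871 A.
Step 6 — Convert to polar: |I| = 0.01307 A, ∠I = -148.3°.

I = 0.01307∠-148.3° A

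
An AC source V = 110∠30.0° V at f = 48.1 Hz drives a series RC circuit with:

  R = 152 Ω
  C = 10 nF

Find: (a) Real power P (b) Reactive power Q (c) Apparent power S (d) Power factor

Step 1 — Angular frequency: ω = 2π·f = 2π·48.1 = 302.2 rad/s.
Step 2 — Component impedances:
  R: Z = R = 152 Ω
  C: Z = 1/(jωC) = -j/(ω·C) = 0 - j3.309e+05 Ω
Step 3 — Series combination: Z_total = R + C = 152 - j3.309e+05 Ω = 3.309e+05∠-90.0° Ω.
Step 4 — Source phasor: V = 110∠30.0° V = 95.26 + j55 V.
Step 5 — Current: I = V / Z = -0.0001661 + j0.000288 A = 0.0003324∠120.0° A.
Step 6 — Complex power: S = V·I* = 1.68e-05 - j0.03657 VA.
Step 7 — Real power: P = Re(S) = 1.68e-05 W.
Step 8 — Reactive power: Q = Im(S) = -0.03657 VAR.
Step 9 — Apparent power: |S| = 0.03657 VA.
Step 10 — Power factor: PF = P/|S| = 0.0004594 (leading).

(a) P = 1.68e-05 W  (b) Q = -0.03657 VAR  (c) S = 0.03657 VA  (d) PF = 0.0004594 (leading)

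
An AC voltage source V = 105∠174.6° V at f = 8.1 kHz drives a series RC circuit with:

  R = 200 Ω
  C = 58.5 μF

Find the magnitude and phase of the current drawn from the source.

Step 1 — Angular frequency: ω = 2π·f = 2π·8100 = 5.089e+04 rad/s.
Step 2 — Component impedances:
  R: Z = R = 200 Ω
  C: Z = 1/(jωC) = -j/(ω·C) = 0 - j0.3359 Ω
Step 3 — Series combination: Z_total = R + C = 200 - j0.3359 Ω = 200∠-0.1° Ω.
Step 4 — Source phasor: V = 105∠174.6° V = -104.5 + j9.881 V.
Step 5 — Ohm's law: I = V / Z_total = (-104.5 + j9.881) / (200 - j0.3359) = -0.5228 + j0.04853 A.
Step 6 — Convert to polar: |I| = 0.525 A, ∠I = 174.7°.

I = 0.525∠174.7° A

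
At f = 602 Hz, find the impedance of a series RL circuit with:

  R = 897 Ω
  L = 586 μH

Step 1 — Angular frequency: ω = 2π·f = 2π·602 = 3782 rad/s.
Step 2 — Component impedances:
  R: Z = R = 897 Ω
  L: Z = jωL = j·3782·0.000586 = 0 + j2.217 Ω
Step 3 — Series combination: Z_total = R + L = 897 + j2.217 Ω = 897∠0.1° Ω.

Z = 897 + j2.217 Ω = 897∠0.1° Ω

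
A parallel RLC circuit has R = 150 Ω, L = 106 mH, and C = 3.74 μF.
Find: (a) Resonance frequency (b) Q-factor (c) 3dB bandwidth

Step 1 — Resonance: ω₀ = 1/√(LC) = 1/√(0.106·3.74e-06) = 1588 rad/s.
Step 2 — f₀ = ω₀/(2π) = 252.8 Hz.
Step 3 — Parallel Q: Q = R/(ω₀L) = 150/(1588·0.106) = 0.891.
Step 4 — Bandwidth: Δω = ω₀/Q = 1783 rad/s; BW = Δω/(2π) = 283.7 Hz.

(a) f₀ = 252.8 Hz  (b) Q = 0.891  (c) BW = 283.7 Hz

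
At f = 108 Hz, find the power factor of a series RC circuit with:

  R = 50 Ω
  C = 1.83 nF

Step 1 — Angular frequency: ω = 2π·f = 2π·108 = 678.6 rad/s.
Step 2 — Component impedances:
  R: Z = R = 50 Ω
  C: Z = 1/(jωC) = -j/(ω·C) = 0 - j8.053e+05 Ω
Step 3 — Series combination: Z_total = R + C = 50 - j8.053e+05 Ω = 8.053e+05∠-90.0° Ω.
Step 4 — Power factor: PF = cos(φ) = Re(Z)/|Z| = 50/8.053e+05 = 6.209e-05.
Step 5 — Type: Im(Z) = -8.053e+05 ⇒ leading (phase φ = -90.0°).

PF = 6.209e-05 (leading, φ = -90.0°)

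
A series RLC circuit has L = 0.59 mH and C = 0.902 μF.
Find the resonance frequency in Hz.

Step 1 — Resonance condition Im(Z)=0 gives ω₀ = 1/√(LC).
Step 2 — ω₀ = 1/√(0.00059·9.02e-07) = 4.335e+04 rad/s.
Step 3 — f₀ = ω₀/(2π) = 6899 Hz.

f₀ = 6899 Hz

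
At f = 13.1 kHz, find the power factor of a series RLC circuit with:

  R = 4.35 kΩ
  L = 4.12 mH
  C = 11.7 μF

Step 1 — Angular frequency: ω = 2π·f = 2π·1.31e+04 = 8.231e+04 rad/s.
Step 2 — Component impedances:
  R: Z = R = 4350 Ω
  L: Z = jωL = j·8.231e+04·0.00412 = 0 + j339.1 Ω
  C: Z = 1/(jωC) = -j/(ω·C) = 0 - j1.038 Ω
Step 3 — Series combination: Z_total = R + L + C = 4350 + j338.1 Ω = 4363∠4.4° Ω.
Step 4 — Power factor: PF = cos(φ) = Re(Z)/|Z| = 4350/4363 = 0.997.
Step 5 — Type: Im(Z) = 338.1 ⇒ lagging (phase φ = 4.4°).

PF = 0.997 (lagging, φ = 4.4°)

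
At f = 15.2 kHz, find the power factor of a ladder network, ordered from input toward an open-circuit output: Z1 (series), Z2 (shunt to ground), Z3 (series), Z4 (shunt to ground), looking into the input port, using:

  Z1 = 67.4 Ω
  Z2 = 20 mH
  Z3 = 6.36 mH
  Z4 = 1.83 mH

Step 1 — Angular frequency: ω = 2π·f = 2π·1.52e+04 = 9.55e+04 rad/s.
Step 2 — Component impedances:
  Z1: Z = R = 67.4 Ω
  Z2: Z = jωL = j·9.55e+04·0.02 = 0 + j1910 Ω
  Z3: Z = jωL = j·9.55e+04·0.00636 = 0 + j607.4 Ω
  Z4: Z = jωL = j·9.55e+04·0.00183 = 0 + j174.8 Ω
Step 3 — Ladder network (open output): work backward from the far end, alternating series and parallel combinations. Z_in = 67.4 + j554.9 Ω = 559∠83.1° Ω.
Step 4 — Power factor: PF = cos(φ) = Re(Z)/|Z| = 67.4/559 = 0.1206.
Step 5 — Type: Im(Z) = 554.9 ⇒ lagging (phase φ = 83.1°).

PF = 0.1206 (lagging, φ = 83.1°)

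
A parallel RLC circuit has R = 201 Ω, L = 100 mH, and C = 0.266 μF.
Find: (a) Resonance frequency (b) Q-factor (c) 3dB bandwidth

Step 1 — Resonance: ω₀ = 1/√(LC) = 1/√(0.1·2.66e-07) = 6131 rad/s.
Step 2 — f₀ = ω₀/(2π) = 975.8 Hz.
Step 3 — Parallel Q: Q = R/(ω₀L) = 201/(6131·0.1) = 0.3278.
Step 4 — Bandwidth: Δω = ω₀/Q = 1.87e+04 rad/s; BW = Δω/(2π) = 2977 Hz.

(a) f₀ = 975.8 Hz  (b) Q = 0.3278  (c) BW = 2977 Hz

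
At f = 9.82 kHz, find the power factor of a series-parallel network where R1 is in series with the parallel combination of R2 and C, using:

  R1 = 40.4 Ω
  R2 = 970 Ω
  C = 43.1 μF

Step 1 — Angular frequency: ω = 2π·f = 2π·9820 = 6.17e+04 rad/s.
Step 2 — Component impedances:
  R1: Z = R = 40.4 Ω
  R2: Z = R = 970 Ω
  C: Z = 1/(jωC) = -j/(ω·C) = 0 - j0.376 Ω
Step 3 — Parallel branch: R2 || C = 1/(1/R2 + 1/C) = 0.0001458 - j0.376 Ω.
Step 4 — Series with R1: Z_total = R1 + (R2 || C) = 40.4 - j0.376 Ω = 40.4∠-0.5° Ω.
Step 5 — Power factor: PF = cos(φ) = Re(Z)/|Z| = 40.4/40.4 = 1.
Step 6 — Type: Im(Z) = -0.376 ⇒ leading (phase φ = -0.5°).

PF = 1 (leading, φ = -0.5°)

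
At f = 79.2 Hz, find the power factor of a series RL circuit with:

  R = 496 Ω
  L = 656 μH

Step 1 — Angular frequency: ω = 2π·f = 2π·79.2 = 497.6 rad/s.
Step 2 — Component impedances:
  R: Z = R = 496 Ω
  L: Z = jωL = j·497.6·0.000656 = 0 + j0.3264 Ω
Step 3 — Series combination: Z_total = R + L = 496 + j0.3264 Ω = 496∠0.0° Ω.
Step 4 — Power factor: PF = cos(φ) = Re(Z)/|Z| = 496/496 = 1.
Step 5 — Type: Im(Z) = 0.3264 ⇒ lagging (phase φ = 0.0°).

PF = 1 (lagging, φ = 0.0°)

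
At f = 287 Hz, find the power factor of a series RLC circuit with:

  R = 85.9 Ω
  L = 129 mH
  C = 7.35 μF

Step 1 — Angular frequency: ω = 2π·f = 2π·287 = 1803 rad/s.
Step 2 — Component impedances:
  R: Z = R = 85.9 Ω
  L: Z = jωL = j·1803·0.129 = 0 + j232.6 Ω
  C: Z = 1/(jωC) = -j/(ω·C) = 0 - j75.45 Ω
Step 3 — Series combination: Z_total = R + L + C = 85.9 + j157.2 Ω = 179.1∠61.3° Ω.
Step 4 — Power factor: PF = cos(φ) = Re(Z)/|Z| = 85.9/179.1 = 0.4796.
Step 5 — Type: Im(Z) = 157.2 ⇒ lagging (phase φ = 61.3°).

PF = 0.4796 (lagging, φ = 61.3°)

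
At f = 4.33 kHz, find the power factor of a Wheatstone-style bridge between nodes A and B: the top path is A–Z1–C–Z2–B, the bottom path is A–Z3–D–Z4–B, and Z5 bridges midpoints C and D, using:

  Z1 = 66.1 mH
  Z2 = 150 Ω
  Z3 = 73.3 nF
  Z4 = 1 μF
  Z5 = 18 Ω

Step 1 — Angular frequency: ω = 2π·f = 2π·4330 = 2.721e+04 rad/s.
Step 2 — Component impedances:
  Z1: Z = jωL = j·2.721e+04·0.0661 = 0 + j1798 Ω
  Z2: Z = R = 150 Ω
  Z3: Z = 1/(jωC) = -j/(ω·C) = 0 - j501.5 Ω
  Z4: Z = 1/(jωC) = -j/(ω·C) = 0 - j36.76 Ω
  Z5: Z = R = 18 Ω
Step 3 — Bridge requires nodal analysis (the Z5 bridge couples midpoints C and D, so the two paths cannot be reduced to a simple series/parallel combination). Setting node B to ground and injecting 1 A at node A, the 3-node admittance system at A, C, D solves to V_A = Z_AB = 10.77 - j733.4 Ω = 733.4∠-89.2° Ω.
Step 4 — Power factor: PF = cos(φ) = Re(Z)/|Z| = 10.769/733.44 = 0.01468.
Step 5 — Type: Im(Z) = -733.4 ⇒ leading (phase φ = -89.2°).

PF = 0.01468 (leading, φ = -89.2°)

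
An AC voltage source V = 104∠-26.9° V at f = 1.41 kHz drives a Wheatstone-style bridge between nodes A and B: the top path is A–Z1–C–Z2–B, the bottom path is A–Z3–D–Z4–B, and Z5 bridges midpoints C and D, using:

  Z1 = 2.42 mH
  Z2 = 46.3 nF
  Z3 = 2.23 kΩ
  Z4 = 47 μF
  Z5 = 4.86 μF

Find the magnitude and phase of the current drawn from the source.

Step 1 — Angular frequency: ω = 2π·f = 2π·1410 = 8859 rad/s.
Step 2 — Component impedances:
  Z1: Z = jωL = j·8859·0.00242 = 0 + j21.44 Ω
  Z2: Z = 1/(jωC) = -j/(ω·C) = 0 - j2438 Ω
  Z3: Z = R = 2230 Ω
  Z4: Z = 1/(jωC) = -j/(ω·C) = 0 - j2.402 Ω
  Z5: Z = 1/(jωC) = -j/(ω·C) = 0 - j23.23 Ω
Step 3 — Bridge requires nodal analysis (the Z5 bridge couples midpoints C and D, so the two paths cannot be reduced to a simple series/parallel combination). Setting node B to ground and injecting 1 A at node A, the 3-node admittance system at A, C, D solves to V_A = Z_AB = 0.00107 - j3.921 Ω = 3.921∠-90.0° Ω.
Step 4 — Source phasor: V = 104∠-26.9° V = 92.75 - j47.05 V.
Step 5 — Ohm's law: I = V / Z_total = (92.75 - j47.05) / (0.00107 - j3.921) = 12.01 + j23.65 A.
Step 6 — Convert to polar: |I| = 26.52 A, ∠I = 63.1°.

I = 26.52∠63.1° A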